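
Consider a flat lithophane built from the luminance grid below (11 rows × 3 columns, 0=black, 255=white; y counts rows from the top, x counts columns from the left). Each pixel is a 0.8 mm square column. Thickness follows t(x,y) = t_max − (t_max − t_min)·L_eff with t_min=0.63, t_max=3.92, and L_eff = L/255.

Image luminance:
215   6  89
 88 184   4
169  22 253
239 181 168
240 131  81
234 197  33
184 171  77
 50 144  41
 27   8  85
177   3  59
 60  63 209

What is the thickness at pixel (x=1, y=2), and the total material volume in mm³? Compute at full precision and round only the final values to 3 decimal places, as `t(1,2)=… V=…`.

t(1,2)=3.636 V=50.653

span = t_max - t_min = 3.92 - 0.63 = 3.290
L(1,2) = 22, L_eff = 22/255 = 0.086275
t(1,2) = 3.92 - 3.290·0.086275 = 3.636
Σt over all 11·3 pixels = 504553/6375 ≈ 79.1455686
V = pitch²·Σt = 0.8²·504553/6375 = 50.653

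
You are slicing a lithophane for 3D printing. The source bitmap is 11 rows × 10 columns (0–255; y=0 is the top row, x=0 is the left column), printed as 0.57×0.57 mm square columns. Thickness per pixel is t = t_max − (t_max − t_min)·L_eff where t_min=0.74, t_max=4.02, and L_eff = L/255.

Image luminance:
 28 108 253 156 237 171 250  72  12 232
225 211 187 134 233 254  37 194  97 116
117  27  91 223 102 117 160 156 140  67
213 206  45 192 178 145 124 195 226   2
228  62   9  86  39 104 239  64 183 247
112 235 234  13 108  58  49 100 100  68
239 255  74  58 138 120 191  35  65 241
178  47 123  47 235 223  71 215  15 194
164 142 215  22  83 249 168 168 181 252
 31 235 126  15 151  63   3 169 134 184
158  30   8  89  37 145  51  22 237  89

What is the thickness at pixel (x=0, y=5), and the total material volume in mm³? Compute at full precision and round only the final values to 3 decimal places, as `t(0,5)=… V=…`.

span = t_max - t_min = 4.02 - 0.74 = 3.280
L(0,5) = 112, L_eff = 112/255 = 0.439216
t(0,5) = 4.02 - 3.280·0.439216 = 2.579
Σt over all 11·10 pixels = 1617233/6375 ≈ 253.6836078
V = pitch²·Σt = 0.57²·1617233/6375 = 82.422

t(0,5)=2.579 V=82.422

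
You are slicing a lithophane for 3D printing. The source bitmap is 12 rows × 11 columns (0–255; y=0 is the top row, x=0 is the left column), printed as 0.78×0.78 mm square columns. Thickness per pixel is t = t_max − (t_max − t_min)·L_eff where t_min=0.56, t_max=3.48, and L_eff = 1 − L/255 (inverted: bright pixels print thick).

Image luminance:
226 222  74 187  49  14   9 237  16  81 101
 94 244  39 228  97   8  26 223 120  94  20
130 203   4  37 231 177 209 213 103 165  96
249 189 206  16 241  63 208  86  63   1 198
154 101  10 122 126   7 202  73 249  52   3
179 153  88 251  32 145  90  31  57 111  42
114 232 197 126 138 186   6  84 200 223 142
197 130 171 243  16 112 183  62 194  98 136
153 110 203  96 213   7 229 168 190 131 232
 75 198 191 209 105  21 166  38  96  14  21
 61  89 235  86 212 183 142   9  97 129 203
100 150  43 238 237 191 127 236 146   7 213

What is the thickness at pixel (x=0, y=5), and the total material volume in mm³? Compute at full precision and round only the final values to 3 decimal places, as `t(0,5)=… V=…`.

t(0,5)=2.610 V=163.164

span = t_max - t_min = 3.48 - 0.56 = 2.920
L(0,5) = 179, L_eff = 1 - 179/255 = 0.298039 (inverted)
t(0,5) = 3.48 - 2.920·0.298039 = 2.610
Σt over all 12·11 pixels = 113979/425 ≈ 268.1858824
V = pitch²·Σt = 0.78²·113979/425 = 163.164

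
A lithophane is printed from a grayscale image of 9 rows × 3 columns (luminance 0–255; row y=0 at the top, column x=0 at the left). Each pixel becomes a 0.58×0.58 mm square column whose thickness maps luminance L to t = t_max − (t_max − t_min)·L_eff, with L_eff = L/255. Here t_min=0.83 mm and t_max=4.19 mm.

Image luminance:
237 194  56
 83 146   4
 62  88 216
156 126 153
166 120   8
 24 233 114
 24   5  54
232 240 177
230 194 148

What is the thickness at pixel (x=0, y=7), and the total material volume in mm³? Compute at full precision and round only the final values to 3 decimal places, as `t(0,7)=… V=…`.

t(0,7)=1.133 V=22.587

span = t_max - t_min = 4.19 - 0.83 = 3.360
L(0,7) = 232, L_eff = 232/255 = 0.909804
t(0,7) = 4.19 - 3.360·0.909804 = 1.133
Σt over all 9·3 pixels = 22829/340 ≈ 67.1441176
V = pitch²·Σt = 0.58²·22829/340 = 22.587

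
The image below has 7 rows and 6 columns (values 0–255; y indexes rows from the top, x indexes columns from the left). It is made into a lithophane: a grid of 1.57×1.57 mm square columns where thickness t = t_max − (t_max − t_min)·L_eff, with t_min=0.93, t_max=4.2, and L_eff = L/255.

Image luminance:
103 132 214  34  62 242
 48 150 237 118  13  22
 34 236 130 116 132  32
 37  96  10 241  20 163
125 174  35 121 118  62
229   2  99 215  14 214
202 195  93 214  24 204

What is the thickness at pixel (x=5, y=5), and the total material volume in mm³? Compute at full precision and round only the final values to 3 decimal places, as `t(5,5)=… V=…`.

t(5,5)=1.456 V=277.966

span = t_max - t_min = 4.2 - 0.93 = 3.270
L(5,5) = 214, L_eff = 214/255 = 0.839216
t(5,5) = 4.2 - 3.270·0.839216 = 1.456
Σt over all 7·6 pixels = 479271/4250 ≈ 112.7696471
V = pitch²·Σt = 1.57²·479271/4250 = 277.966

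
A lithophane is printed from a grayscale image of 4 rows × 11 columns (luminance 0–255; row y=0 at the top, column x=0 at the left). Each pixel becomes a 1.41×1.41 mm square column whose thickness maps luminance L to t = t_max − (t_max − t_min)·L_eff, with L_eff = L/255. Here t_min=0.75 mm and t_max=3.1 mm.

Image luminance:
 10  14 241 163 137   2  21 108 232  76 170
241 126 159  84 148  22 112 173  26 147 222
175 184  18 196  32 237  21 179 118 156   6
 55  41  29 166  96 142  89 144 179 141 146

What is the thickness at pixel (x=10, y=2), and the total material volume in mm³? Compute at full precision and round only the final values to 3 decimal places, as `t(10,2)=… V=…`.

span = t_max - t_min = 3.1 - 0.75 = 2.350
L(10,2) = 6, L_eff = 6/255 = 0.023529
t(10,2) = 3.1 - 2.350·0.023529 = 3.045
Σt over all 4·11 pixels = 37666/425 ≈ 88.6258824
V = pitch²·Σt = 1.41²·37666/425 = 176.197

t(10,2)=3.045 V=176.197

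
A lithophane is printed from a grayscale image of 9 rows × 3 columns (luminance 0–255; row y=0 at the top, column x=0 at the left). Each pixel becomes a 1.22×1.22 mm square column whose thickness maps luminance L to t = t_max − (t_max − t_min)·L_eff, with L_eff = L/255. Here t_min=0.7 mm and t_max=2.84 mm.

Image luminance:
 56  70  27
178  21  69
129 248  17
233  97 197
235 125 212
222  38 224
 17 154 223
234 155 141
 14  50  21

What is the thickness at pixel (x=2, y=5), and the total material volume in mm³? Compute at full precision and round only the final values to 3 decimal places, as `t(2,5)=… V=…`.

t(2,5)=0.960 V=71.574

span = t_max - t_min = 2.84 - 0.7 = 2.140
L(2,5) = 224, L_eff = 224/255 = 0.878431
t(2,5) = 2.84 - 2.140·0.878431 = 0.960
Σt over all 9·3 pixels = 613121/12750 ≈ 48.0879216
V = pitch²·Σt = 1.22²·613121/12750 = 71.574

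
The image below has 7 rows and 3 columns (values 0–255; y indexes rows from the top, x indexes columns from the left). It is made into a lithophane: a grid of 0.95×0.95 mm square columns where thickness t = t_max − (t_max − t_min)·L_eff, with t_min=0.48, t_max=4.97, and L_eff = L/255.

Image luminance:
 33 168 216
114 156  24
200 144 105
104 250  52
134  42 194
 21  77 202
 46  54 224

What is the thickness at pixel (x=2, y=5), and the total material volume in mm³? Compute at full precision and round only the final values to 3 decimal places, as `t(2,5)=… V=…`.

span = t_max - t_min = 4.97 - 0.48 = 4.490
L(2,5) = 202, L_eff = 202/255 = 0.792157
t(2,5) = 4.97 - 4.490·0.792157 = 1.413
Σt over all 7·3 pixels = 302399/5100 ≈ 59.2939216
V = pitch²·Σt = 0.95²·302399/5100 = 53.513

t(2,5)=1.413 V=53.513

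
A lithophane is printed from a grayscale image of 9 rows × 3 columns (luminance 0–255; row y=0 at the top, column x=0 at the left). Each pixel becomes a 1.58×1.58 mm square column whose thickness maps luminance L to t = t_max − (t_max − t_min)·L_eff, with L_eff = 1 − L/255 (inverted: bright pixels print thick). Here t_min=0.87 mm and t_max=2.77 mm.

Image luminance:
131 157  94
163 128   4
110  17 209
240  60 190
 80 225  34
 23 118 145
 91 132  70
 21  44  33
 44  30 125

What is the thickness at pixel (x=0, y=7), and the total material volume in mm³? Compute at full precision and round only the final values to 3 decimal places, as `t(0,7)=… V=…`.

span = t_max - t_min = 2.77 - 0.87 = 1.900
L(0,7) = 21, L_eff = 1 - 21/255 = 0.917647 (inverted)
t(0,7) = 2.77 - 1.900·0.917647 = 1.026
Σt over all 9·3 pixels = 74361/1700 ≈ 43.7417647
V = pitch²·Σt = 1.58²·74361/1700 = 109.197

t(0,7)=1.026 V=109.197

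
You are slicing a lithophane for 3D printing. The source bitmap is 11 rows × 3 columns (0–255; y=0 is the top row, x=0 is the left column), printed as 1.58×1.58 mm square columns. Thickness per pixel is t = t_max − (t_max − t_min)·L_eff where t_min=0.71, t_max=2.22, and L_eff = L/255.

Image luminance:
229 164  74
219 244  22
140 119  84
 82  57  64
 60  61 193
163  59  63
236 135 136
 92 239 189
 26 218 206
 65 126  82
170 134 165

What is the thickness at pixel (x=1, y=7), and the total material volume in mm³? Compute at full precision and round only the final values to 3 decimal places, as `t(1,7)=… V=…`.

span = t_max - t_min = 2.22 - 0.71 = 1.510
L(1,7) = 239, L_eff = 239/255 = 0.937255
t(1,7) = 2.22 - 1.510·0.937255 = 0.805
Σt over all 11·3 pixels = 608207/12750 ≈ 47.7025098
V = pitch²·Σt = 1.58²·608207/12750 = 119.085

t(1,7)=0.805 V=119.085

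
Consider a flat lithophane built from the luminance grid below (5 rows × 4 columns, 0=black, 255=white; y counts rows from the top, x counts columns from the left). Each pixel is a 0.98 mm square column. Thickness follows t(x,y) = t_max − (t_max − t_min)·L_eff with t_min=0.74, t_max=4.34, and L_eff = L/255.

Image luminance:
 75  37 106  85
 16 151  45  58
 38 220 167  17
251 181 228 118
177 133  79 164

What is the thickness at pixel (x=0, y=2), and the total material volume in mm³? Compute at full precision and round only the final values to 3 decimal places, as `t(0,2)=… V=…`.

t(0,2)=3.804 V=51.554

span = t_max - t_min = 4.34 - 0.74 = 3.600
L(0,2) = 38, L_eff = 38/255 = 0.149020
t(0,2) = 4.34 - 3.600·0.149020 = 3.804
Σt over all 5·4 pixels = 53.68
V = pitch²·Σt = 0.98²·53.68 = 51.554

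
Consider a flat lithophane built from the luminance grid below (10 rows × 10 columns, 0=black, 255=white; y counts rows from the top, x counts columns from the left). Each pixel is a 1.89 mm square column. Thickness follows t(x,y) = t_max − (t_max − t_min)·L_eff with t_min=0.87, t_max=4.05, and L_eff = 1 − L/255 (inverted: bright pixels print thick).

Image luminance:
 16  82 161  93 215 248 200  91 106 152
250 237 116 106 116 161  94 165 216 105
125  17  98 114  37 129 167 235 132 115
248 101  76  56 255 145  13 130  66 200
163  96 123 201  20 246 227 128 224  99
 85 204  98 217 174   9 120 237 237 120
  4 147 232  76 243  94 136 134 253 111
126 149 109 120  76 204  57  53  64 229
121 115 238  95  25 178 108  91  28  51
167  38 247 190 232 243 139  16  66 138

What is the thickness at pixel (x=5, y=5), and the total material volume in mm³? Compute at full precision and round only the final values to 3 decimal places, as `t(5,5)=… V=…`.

t(5,5)=0.982 V=914.819

span = t_max - t_min = 4.05 - 0.87 = 3.180
L(5,5) = 9, L_eff = 1 - 9/255 = 0.964706 (inverted)
t(5,5) = 4.05 - 3.180·0.964706 = 0.982
Σt over all 10·10 pixels = 108843/425 ≈ 256.1011765
V = pitch²·Σt = 1.89²·108843/425 = 914.819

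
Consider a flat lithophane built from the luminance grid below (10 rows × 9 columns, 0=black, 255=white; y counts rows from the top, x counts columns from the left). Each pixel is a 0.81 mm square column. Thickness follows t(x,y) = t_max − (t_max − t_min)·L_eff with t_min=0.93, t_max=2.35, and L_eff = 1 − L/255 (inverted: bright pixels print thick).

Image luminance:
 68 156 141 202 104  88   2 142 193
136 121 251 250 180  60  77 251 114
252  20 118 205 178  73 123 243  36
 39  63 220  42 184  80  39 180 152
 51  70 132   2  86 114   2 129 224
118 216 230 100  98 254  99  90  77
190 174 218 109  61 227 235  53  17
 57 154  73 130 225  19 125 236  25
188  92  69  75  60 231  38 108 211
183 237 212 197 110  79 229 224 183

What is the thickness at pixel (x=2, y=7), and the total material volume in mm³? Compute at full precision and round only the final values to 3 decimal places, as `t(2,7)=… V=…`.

t(2,7)=1.337 V=98.499

span = t_max - t_min = 2.35 - 0.93 = 1.420
L(2,7) = 73, L_eff = 1 - 73/255 = 0.713725 (inverted)
t(2,7) = 2.35 - 1.420·0.713725 = 1.337
Σt over all 10·9 pixels = 957067/6375 ≈ 150.1281569
V = pitch²·Σt = 0.81²·957067/6375 = 98.499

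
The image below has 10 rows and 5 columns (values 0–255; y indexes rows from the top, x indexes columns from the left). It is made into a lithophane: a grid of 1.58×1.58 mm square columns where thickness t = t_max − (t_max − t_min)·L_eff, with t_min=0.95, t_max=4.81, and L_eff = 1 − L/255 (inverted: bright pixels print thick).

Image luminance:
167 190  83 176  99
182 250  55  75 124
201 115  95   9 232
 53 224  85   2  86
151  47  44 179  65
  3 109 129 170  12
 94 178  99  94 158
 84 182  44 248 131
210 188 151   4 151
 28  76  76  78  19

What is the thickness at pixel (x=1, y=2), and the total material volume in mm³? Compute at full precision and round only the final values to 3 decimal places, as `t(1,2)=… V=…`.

t(1,2)=2.691 V=334.163

span = t_max - t_min = 4.81 - 0.95 = 3.860
L(1,2) = 115, L_eff = 1 - 115/255 = 0.549020 (inverted)
t(1,2) = 4.81 - 3.860·0.549020 = 2.691
Σt over all 10·5 pixels = 170669/1275 ≈ 133.8580392
V = pitch²·Σt = 1.58²·170669/1275 = 334.163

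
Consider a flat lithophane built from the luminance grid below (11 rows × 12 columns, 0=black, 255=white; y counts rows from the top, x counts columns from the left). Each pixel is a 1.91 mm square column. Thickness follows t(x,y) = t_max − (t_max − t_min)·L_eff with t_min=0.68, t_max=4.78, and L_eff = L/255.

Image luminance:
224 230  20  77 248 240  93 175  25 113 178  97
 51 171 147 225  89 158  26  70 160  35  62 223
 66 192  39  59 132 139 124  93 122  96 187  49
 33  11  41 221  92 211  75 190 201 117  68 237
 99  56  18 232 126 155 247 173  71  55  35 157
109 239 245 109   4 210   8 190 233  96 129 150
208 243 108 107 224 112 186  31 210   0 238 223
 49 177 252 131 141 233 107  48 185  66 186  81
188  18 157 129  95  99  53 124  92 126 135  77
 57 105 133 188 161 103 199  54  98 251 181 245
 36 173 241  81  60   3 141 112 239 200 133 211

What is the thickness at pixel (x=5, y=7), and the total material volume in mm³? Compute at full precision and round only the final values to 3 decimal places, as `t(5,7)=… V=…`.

t(5,7)=1.034 V=1285.771

span = t_max - t_min = 4.78 - 0.68 = 4.100
L(5,7) = 233, L_eff = 233/255 = 0.913725
t(5,7) = 4.78 - 4.100·0.913725 = 1.034
Σt over all 11·12 pixels = 149791/425 ≈ 352.4494118
V = pitch²·Σt = 1.91²·149791/425 = 1285.771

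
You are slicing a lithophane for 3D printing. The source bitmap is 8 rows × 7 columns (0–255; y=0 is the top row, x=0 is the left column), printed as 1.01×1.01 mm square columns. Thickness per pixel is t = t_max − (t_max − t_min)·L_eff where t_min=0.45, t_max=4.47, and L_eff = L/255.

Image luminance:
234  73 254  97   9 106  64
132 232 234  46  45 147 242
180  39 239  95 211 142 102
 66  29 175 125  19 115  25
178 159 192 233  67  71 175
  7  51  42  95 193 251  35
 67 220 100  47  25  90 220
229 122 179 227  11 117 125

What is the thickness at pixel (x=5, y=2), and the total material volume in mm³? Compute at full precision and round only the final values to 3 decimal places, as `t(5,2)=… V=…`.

t(5,2)=2.231 V=142.700

span = t_max - t_min = 4.47 - 0.45 = 4.020
L(5,2) = 142, L_eff = 142/255 = 0.556863
t(5,2) = 4.47 - 4.020·0.556863 = 2.231
Σt over all 8·7 pixels = 23781/170 ≈ 139.8882353
V = pitch²·Σt = 1.01²·23781/170 = 142.700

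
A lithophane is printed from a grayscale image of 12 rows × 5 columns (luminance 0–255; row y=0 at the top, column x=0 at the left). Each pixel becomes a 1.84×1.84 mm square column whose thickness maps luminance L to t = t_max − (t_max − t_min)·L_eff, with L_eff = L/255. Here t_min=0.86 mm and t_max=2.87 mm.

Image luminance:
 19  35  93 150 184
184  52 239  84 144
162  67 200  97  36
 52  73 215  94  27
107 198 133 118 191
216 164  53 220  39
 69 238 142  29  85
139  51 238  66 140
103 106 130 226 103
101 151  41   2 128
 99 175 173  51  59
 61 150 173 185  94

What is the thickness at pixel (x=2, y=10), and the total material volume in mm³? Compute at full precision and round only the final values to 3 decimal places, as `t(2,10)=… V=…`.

t(2,10)=1.506 V=392.085

span = t_max - t_min = 2.87 - 0.86 = 2.010
L(2,10) = 173, L_eff = 173/255 = 0.678431
t(2,10) = 2.87 - 2.010·0.678431 = 1.506
Σt over all 12·5 pixels = 492191/4250 ≈ 115.8096471
V = pitch²·Σt = 1.84²·492191/4250 = 392.085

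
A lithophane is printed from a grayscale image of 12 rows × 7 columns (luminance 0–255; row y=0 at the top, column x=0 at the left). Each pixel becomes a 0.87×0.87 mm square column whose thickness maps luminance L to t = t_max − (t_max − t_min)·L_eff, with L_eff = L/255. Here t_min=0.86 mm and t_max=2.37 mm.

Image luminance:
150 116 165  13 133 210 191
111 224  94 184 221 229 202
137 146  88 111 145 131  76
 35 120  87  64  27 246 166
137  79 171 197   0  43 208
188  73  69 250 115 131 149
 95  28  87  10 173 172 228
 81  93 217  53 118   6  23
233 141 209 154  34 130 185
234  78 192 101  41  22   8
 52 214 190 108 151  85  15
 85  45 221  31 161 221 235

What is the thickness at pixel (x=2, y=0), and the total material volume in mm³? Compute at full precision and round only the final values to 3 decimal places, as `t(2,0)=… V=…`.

t(2,0)=1.393 V=103.210

span = t_max - t_min = 2.37 - 0.86 = 1.510
L(2,0) = 165, L_eff = 165/255 = 0.647059
t(2,0) = 2.37 - 1.510·0.647059 = 1.393
Σt over all 12·7 pixels = 869287/6375 ≈ 136.3587451
V = pitch²·Σt = 0.87²·869287/6375 = 103.210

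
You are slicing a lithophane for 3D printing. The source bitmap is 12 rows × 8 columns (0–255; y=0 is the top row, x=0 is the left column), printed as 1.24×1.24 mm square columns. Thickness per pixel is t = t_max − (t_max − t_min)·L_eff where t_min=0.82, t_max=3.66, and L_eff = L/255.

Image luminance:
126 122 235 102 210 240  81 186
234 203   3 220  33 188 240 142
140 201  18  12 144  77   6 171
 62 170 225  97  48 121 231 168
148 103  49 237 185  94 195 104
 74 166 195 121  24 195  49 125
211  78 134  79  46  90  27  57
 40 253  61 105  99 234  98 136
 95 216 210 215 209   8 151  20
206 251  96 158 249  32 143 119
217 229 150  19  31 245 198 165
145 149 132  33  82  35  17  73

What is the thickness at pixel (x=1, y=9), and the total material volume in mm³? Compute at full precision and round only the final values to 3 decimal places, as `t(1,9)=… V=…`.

span = t_max - t_min = 3.66 - 0.82 = 2.840
L(1,9) = 251, L_eff = 251/255 = 0.984314
t(1,9) = 3.66 - 2.840·0.984314 = 0.865
Σt over all 12·8 pixels = 1347734/6375 ≈ 211.4092549
V = pitch²·Σt = 1.24²·1347734/6375 = 325.063

t(1,9)=0.865 V=325.063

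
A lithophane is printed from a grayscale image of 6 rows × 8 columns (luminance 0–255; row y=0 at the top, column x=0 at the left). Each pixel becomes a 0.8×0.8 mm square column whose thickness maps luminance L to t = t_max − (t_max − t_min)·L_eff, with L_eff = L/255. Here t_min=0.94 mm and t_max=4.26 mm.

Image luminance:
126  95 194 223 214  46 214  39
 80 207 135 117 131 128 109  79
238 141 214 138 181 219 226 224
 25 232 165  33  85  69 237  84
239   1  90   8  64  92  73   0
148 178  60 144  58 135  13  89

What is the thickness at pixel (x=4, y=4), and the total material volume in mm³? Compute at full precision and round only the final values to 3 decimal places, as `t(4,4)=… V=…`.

t(4,4)=3.427 V=80.539

span = t_max - t_min = 4.26 - 0.94 = 3.320
L(4,4) = 64, L_eff = 64/255 = 0.250980
t(4,4) = 4.26 - 3.320·0.250980 = 3.427
Σt over all 6·8 pixels = 160448/1275 ≈ 125.8415686
V = pitch²·Σt = 0.8²·160448/1275 = 80.539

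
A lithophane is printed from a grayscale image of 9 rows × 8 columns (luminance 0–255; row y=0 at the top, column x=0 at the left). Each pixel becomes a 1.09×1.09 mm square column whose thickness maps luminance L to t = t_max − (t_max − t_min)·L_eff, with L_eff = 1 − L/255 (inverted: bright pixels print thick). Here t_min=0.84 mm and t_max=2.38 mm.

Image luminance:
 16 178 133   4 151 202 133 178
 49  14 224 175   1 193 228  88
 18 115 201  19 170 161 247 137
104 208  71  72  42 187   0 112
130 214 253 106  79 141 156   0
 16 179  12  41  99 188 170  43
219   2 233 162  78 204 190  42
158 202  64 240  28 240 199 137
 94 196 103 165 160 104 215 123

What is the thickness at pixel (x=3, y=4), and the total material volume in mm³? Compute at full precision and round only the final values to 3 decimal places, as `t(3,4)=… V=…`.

t(3,4)=1.480 V=137.983

span = t_max - t_min = 2.38 - 0.84 = 1.540
L(3,4) = 106, L_eff = 1 - 106/255 = 0.584314 (inverted)
t(3,4) = 2.38 - 1.540·0.584314 = 1.480
Σt over all 9·8 pixels = 246792/2125 ≈ 116.1374118
V = pitch²·Σt = 1.09²·246792/2125 = 137.983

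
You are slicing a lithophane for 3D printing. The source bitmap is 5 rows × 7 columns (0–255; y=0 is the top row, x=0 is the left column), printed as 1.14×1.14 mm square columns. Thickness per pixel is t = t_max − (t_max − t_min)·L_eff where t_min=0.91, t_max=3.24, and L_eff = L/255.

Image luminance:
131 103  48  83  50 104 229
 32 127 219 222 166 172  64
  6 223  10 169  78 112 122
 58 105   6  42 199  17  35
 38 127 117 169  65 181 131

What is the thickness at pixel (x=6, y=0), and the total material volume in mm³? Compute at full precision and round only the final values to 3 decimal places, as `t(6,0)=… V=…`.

span = t_max - t_min = 3.24 - 0.91 = 2.330
L(6,0) = 229, L_eff = 229/255 = 0.898039
t(6,0) = 3.24 - 2.330·0.898039 = 1.148
Σt over all 5·7 pixels = 100781/1275 ≈ 79.0439216
V = pitch²·Σt = 1.14²·100781/1275 = 102.725

t(6,0)=1.148 V=102.725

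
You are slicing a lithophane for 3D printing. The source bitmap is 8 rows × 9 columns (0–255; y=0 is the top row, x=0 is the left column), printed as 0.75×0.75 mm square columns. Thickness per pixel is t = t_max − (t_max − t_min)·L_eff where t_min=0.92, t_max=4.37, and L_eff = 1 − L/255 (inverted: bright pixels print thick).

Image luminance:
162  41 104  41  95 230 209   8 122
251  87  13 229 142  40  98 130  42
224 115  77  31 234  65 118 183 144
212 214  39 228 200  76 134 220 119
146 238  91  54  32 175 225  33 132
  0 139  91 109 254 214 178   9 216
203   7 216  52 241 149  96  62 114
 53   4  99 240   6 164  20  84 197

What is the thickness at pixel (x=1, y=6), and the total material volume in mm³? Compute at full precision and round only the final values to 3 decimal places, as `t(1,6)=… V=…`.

span = t_max - t_min = 4.37 - 0.92 = 3.450
L(1,6) = 7, L_eff = 1 - 7/255 = 0.972549 (inverted)
t(1,6) = 4.37 - 3.450·0.972549 = 1.015
Σt over all 8·9 pixels = 80017/425 ≈ 188.2752941
V = pitch²·Σt = 0.75²·80017/425 = 105.905

t(1,6)=1.015 V=105.905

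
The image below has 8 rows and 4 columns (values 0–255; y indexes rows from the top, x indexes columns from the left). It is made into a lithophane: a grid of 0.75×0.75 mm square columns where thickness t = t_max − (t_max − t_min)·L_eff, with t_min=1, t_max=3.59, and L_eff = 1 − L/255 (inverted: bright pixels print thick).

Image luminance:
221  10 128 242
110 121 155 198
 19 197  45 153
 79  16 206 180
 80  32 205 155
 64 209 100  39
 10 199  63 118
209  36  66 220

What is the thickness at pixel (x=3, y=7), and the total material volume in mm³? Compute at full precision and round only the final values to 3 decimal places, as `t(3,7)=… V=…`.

span = t_max - t_min = 3.59 - 1 = 2.590
L(3,7) = 220, L_eff = 1 - 220/255 = 0.137255 (inverted)
t(3,7) = 3.59 - 2.590·0.137255 = 3.235
Σt over all 8·4 pixels = 121481/1700 ≈ 71.4594118
V = pitch²·Σt = 0.75²·121481/1700 = 40.196

t(3,7)=3.235 V=40.196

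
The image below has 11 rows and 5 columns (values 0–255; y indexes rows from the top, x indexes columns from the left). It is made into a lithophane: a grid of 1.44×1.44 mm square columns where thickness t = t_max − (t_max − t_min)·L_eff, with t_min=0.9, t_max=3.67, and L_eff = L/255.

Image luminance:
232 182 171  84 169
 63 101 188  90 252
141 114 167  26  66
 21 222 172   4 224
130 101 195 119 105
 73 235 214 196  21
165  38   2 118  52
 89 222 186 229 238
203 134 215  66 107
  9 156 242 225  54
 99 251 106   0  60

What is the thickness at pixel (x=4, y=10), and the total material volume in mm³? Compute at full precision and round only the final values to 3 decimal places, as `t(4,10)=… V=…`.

t(4,10)=3.018 V=253.133

span = t_max - t_min = 3.67 - 0.9 = 2.770
L(4,10) = 60, L_eff = 60/255 = 0.235294
t(4,10) = 3.67 - 2.770·0.235294 = 3.018
Σt over all 11·5 pixels = 122.074
V = pitch²·Σt = 1.44²·122.074 = 253.133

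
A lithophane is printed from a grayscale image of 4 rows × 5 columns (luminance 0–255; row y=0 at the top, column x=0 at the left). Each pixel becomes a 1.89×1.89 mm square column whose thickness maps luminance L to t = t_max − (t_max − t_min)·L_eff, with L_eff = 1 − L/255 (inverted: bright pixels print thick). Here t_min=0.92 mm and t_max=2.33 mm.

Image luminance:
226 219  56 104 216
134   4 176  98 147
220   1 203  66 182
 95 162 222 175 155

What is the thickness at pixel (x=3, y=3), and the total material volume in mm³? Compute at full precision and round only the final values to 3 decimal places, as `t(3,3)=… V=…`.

span = t_max - t_min = 2.33 - 0.92 = 1.410
L(3,3) = 175, L_eff = 1 - 175/255 = 0.313725 (inverted)
t(3,3) = 2.33 - 1.410·0.313725 = 1.888
Σt over all 4·5 pixels = 290867/8500 ≈ 34.2196471
V = pitch²·Σt = 1.89²·290867/8500 = 122.236

t(3,3)=1.888 V=122.236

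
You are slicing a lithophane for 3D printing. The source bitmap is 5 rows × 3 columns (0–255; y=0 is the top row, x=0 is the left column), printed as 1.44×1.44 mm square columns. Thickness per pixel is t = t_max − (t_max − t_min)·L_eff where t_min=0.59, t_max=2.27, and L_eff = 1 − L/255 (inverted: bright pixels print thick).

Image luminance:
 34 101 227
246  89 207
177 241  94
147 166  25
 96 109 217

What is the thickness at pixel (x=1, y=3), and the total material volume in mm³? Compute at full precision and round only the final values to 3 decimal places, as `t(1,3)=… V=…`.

span = t_max - t_min = 2.27 - 0.59 = 1.680
L(1,3) = 166, L_eff = 1 - 166/255 = 0.349020 (inverted)
t(1,3) = 2.27 - 1.680·0.349020 = 1.684
Σt over all 5·3 pixels = 23.186
V = pitch²·Σt = 1.44²·23.186 = 48.078

t(1,3)=1.684 V=48.078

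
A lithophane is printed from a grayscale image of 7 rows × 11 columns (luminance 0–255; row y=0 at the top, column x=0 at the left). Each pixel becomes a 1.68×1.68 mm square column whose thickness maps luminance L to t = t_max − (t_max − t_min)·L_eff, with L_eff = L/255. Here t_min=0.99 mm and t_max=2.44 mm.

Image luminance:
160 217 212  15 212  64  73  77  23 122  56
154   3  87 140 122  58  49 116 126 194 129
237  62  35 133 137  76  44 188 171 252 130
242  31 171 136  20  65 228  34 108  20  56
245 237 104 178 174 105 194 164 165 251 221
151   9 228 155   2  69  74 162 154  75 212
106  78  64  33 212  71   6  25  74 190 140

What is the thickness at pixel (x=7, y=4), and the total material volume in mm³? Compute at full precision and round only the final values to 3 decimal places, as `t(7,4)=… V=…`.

t(7,4)=1.507 V=380.809

span = t_max - t_min = 2.44 - 0.99 = 1.450
L(7,4) = 164, L_eff = 164/255 = 0.643137
t(7,4) = 2.44 - 1.450·0.643137 = 1.507
Σt over all 7·11 pixels = 688111/5100 ≈ 134.9237255
V = pitch²·Σt = 1.68²·688111/5100 = 380.809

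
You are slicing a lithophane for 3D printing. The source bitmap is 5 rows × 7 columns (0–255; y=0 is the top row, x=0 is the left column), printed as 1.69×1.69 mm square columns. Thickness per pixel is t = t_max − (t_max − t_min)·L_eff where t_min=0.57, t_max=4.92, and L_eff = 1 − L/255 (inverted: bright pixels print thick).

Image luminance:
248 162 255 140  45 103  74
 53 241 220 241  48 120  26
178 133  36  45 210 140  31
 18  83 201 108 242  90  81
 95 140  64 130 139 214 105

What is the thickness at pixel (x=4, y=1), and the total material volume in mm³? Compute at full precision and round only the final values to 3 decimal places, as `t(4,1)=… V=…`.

span = t_max - t_min = 4.92 - 0.57 = 4.350
L(4,1) = 48, L_eff = 1 - 48/255 = 0.811765 (inverted)
t(4,1) = 4.92 - 4.350·0.811765 = 1.389
Σt over all 5·7 pixels = 81613/850 ≈ 96.0152941
V = pitch²·Σt = 1.69²·81613/850 = 274.229

t(4,1)=1.389 V=274.229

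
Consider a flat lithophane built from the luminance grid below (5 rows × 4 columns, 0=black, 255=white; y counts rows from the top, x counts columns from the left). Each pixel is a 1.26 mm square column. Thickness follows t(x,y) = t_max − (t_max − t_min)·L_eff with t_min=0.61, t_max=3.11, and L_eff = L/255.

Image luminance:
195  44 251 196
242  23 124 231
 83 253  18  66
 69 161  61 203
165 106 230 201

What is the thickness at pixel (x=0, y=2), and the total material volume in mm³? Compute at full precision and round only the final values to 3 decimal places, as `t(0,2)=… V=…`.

span = t_max - t_min = 3.11 - 0.61 = 2.500
L(0,2) = 83, L_eff = 83/255 = 0.325490
t(0,2) = 3.11 - 2.500·0.325490 = 2.296
Σt over all 5·4 pixels = 2852/85 ≈ 33.5529412
V = pitch²·Σt = 1.26²·2852/85 = 53.269

t(0,2)=2.296 V=53.269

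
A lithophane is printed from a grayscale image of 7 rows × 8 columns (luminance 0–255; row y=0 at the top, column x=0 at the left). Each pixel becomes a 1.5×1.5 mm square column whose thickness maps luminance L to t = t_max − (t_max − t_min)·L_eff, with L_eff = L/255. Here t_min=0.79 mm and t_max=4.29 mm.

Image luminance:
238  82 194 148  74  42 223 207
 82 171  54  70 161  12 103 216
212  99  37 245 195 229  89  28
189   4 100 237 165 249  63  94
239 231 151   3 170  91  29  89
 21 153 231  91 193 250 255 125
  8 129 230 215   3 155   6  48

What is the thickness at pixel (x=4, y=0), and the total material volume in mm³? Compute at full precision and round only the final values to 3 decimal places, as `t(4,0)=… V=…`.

span = t_max - t_min = 4.29 - 0.79 = 3.500
L(4,0) = 74, L_eff = 74/255 = 0.290196
t(4,0) = 4.29 - 3.500·0.290196 = 3.274
Σt over all 7·8 pixels = 58772/425 ≈ 138.2870588
V = pitch²·Σt = 1.5²·58772/425 = 311.146

t(4,0)=3.274 V=311.146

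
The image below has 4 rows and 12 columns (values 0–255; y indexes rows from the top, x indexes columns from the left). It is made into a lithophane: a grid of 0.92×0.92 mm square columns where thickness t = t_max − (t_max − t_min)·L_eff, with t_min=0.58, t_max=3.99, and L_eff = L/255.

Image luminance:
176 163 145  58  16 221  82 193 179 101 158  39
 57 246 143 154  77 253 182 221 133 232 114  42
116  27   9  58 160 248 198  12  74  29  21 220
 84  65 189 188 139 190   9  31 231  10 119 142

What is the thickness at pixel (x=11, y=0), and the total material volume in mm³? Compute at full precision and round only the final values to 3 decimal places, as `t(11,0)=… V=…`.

t(11,0)=3.468 V=94.712

span = t_max - t_min = 3.99 - 0.58 = 3.410
L(11,0) = 39, L_eff = 39/255 = 0.152941
t(11,0) = 3.99 - 3.410·0.152941 = 3.468
Σt over all 4·12 pixels = 1426723/12750 ≈ 111.8998431
V = pitch²·Σt = 0.92²·1426723/12750 = 94.712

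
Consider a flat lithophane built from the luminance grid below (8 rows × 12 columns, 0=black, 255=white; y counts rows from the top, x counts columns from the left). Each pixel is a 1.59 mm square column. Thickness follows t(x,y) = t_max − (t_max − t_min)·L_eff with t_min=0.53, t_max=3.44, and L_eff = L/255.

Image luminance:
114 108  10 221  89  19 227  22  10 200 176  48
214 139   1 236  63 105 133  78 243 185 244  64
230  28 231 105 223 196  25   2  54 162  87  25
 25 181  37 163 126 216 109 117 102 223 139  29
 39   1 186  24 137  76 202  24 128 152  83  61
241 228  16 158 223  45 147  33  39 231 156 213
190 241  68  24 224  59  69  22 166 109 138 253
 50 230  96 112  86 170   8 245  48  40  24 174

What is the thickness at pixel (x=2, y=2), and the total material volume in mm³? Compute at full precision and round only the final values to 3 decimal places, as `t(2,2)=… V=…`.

t(2,2)=0.804 V=503.883

span = t_max - t_min = 3.44 - 0.53 = 2.910
L(2,2) = 231, L_eff = 231/255 = 0.905882
t(2,2) = 3.44 - 2.910·0.905882 = 0.804
Σt over all 8·12 pixels = 1694159/8500 ≈ 199.3128235
V = pitch²·Σt = 1.59²·1694159/8500 = 503.883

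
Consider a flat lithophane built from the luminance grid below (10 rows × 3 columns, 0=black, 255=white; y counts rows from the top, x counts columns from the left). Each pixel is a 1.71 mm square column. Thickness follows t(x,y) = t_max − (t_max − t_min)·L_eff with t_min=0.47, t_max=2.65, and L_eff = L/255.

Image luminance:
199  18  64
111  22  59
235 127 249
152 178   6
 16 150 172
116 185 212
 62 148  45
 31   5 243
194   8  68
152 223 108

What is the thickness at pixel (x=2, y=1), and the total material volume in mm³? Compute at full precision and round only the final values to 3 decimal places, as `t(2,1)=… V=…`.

t(2,1)=2.146 V=143.522

span = t_max - t_min = 2.65 - 0.47 = 2.180
L(2,1) = 59, L_eff = 59/255 = 0.231373
t(2,1) = 2.65 - 2.180·0.231373 = 2.146
Σt over all 10·3 pixels = 208601/4250 ≈ 49.0825882
V = pitch²·Σt = 1.71²·208601/4250 = 143.522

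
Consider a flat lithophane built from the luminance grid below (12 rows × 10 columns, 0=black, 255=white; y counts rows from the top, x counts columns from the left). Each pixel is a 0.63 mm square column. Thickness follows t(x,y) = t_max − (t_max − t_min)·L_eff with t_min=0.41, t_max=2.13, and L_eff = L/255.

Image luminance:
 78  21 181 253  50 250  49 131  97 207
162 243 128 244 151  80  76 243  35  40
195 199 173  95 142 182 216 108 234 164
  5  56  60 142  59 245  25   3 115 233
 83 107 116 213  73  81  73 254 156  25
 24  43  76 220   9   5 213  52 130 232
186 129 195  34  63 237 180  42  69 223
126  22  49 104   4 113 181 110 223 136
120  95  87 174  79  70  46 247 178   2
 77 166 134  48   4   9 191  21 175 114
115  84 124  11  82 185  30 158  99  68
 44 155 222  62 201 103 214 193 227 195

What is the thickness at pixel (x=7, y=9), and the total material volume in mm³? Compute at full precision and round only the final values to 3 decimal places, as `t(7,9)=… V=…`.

t(7,9)=1.988 V=62.388

span = t_max - t_min = 2.13 - 0.41 = 1.720
L(7,9) = 21, L_eff = 21/255 = 0.082353
t(7,9) = 2.13 - 1.720·0.082353 = 1.988
Σt over all 12·10 pixels = 200416/1275 ≈ 157.1890196
V = pitch²·Σt = 0.63²·200416/1275 = 62.388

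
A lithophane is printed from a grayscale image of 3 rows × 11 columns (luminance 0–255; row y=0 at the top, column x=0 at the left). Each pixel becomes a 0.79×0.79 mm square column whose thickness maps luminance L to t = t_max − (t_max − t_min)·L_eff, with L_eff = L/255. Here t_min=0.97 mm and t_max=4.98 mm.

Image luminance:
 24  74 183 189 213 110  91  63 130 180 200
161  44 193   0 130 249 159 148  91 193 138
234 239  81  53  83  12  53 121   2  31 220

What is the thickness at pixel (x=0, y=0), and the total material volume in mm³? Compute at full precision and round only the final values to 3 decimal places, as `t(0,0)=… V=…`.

t(0,0)=4.603 V=62.405

span = t_max - t_min = 4.98 - 0.97 = 4.010
L(0,0) = 24, L_eff = 24/255 = 0.094118
t(0,0) = 4.98 - 4.010·0.094118 = 4.603
Σt over all 3·11 pixels = 424963/4250 ≈ 99.9912941
V = pitch²·Σt = 0.79²·424963/4250 = 62.405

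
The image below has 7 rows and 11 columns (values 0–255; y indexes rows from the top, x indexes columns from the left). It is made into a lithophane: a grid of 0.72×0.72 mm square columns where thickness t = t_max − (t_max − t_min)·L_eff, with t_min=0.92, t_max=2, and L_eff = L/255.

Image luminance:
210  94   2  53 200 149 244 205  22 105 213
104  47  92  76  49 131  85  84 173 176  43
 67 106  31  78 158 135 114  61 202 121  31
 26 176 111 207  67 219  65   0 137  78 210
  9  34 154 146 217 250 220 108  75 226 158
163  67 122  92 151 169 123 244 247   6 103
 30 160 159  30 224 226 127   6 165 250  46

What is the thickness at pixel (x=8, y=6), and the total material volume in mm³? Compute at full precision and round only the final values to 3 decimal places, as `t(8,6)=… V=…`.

t(8,6)=1.301 V=59.055

span = t_max - t_min = 2 - 0.92 = 1.080
L(8,6) = 165, L_eff = 165/255 = 0.647059
t(8,6) = 2 - 1.080·0.647059 = 1.301
Σt over all 7·11 pixels = 242074/2125 ≈ 113.9171765
V = pitch²·Σt = 0.72²·242074/2125 = 59.055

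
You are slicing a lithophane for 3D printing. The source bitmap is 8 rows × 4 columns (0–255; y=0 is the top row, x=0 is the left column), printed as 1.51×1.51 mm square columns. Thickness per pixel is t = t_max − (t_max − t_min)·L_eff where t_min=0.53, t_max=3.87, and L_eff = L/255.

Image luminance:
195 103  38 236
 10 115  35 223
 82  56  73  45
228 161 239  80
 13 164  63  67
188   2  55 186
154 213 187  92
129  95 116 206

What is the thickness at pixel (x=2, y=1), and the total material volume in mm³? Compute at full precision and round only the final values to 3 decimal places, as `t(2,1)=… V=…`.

t(2,1)=3.412 V=167.418

span = t_max - t_min = 3.87 - 0.53 = 3.340
L(2,1) = 35, L_eff = 35/255 = 0.137255
t(2,1) = 3.87 - 3.340·0.137255 = 3.412
Σt over all 8·4 pixels = 312059/4250 ≈ 73.4256471
V = pitch²·Σt = 1.51²·312059/4250 = 167.418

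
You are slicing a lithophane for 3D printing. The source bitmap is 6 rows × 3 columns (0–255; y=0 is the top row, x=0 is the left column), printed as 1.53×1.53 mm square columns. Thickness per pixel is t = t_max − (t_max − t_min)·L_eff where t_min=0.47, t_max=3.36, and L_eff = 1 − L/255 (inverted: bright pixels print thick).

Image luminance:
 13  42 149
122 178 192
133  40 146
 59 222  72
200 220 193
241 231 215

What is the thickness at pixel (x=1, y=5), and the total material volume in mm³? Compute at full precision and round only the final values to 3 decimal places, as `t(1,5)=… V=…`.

span = t_max - t_min = 3.36 - 0.47 = 2.890
L(1,5) = 231, L_eff = 1 - 231/255 = 0.094118 (inverted)
t(1,5) = 3.36 - 2.890·0.094118 = 3.088
Σt over all 6·3 pixels = 29023/750 ≈ 38.6973333
V = pitch²·Σt = 1.53²·29023/750 = 90.587

t(1,5)=3.088 V=90.587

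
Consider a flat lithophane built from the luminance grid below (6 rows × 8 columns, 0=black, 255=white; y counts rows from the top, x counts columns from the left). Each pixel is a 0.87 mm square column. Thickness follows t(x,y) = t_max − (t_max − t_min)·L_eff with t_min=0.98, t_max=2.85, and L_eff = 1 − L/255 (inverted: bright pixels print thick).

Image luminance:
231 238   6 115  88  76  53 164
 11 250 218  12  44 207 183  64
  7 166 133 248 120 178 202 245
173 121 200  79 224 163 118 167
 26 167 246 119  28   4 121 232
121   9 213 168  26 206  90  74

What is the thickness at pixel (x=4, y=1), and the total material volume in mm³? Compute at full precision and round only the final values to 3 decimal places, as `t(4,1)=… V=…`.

span = t_max - t_min = 2.85 - 0.98 = 1.870
L(4,1) = 44, L_eff = 1 - 44/255 = 0.827451 (inverted)
t(4,1) = 2.85 - 1.870·0.827451 = 1.303
Σt over all 6·8 pixels = 93.636
V = pitch²·Σt = 0.87²·93.636 = 70.873

t(4,1)=1.303 V=70.873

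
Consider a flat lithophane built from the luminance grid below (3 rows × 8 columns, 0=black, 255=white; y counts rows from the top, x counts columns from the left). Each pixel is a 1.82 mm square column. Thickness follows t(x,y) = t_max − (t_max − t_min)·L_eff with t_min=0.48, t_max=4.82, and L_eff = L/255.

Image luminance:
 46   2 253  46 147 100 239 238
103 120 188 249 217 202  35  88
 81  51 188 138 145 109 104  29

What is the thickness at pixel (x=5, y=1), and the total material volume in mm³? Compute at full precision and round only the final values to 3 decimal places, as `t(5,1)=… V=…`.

t(5,1)=1.382 V=207.399

span = t_max - t_min = 4.82 - 0.48 = 4.340
L(5,1) = 202, L_eff = 202/255 = 0.792157
t(5,1) = 4.82 - 4.340·0.792157 = 1.382
Σt over all 3·8 pixels = 399157/6375 ≈ 62.6128627
V = pitch²·Σt = 1.82²·399157/6375 = 207.399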